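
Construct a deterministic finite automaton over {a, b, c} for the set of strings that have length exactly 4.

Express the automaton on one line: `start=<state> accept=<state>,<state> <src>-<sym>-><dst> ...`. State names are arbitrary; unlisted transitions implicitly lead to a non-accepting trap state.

We only need to distinguish lengths 0, 1, …, 4, and '>4'. Chain q0 → q1 → q2 → q3 → q4 → q5 on every symbol, with q5 looping. Accepting states: {q4}.
With 6 states:
        a   b   c  
>  q0   q1  q1  q1 
   q1   q2  q2  q2 
   q2   q3  q3  q3 
   q3   q4  q4  q4 
 * q4   q5  q5  q5 
   q5   q5  q5  q5 
(> = start, * = accepting)

start=q0 accept=q4 q0-a->q1 q0-b->q1 q0-c->q1 q1-a->q2 q1-b->q2 q1-c->q2 q2-a->q3 q2-b->q3 q2-c->q3 q3-a->q4 q3-b->q4 q3-c->q4 q4-a->q5 q4-b->q5 q4-c->q5 q5-a->q5 q5-b->q5 q5-c->q5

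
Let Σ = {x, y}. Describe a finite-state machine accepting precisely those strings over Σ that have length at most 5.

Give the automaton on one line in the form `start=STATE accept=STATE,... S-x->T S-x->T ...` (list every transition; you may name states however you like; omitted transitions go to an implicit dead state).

start=q0 accept=q0,q1,q2,q3,q4,q5 q0-x->q1 q0-y->q1 q1-x->q2 q1-y->q2 q2-x->q3 q2-y->q3 q3-x->q4 q3-y->q4 q4-x->q5 q4-y->q5 q5-x->q6 q5-y->q6 q6-x->q6 q6-y->q6

Count input length up to 6: every symbol moves from q0 toward q6, which means 'more than 5' and absorbs. Accept from {q0, q1, q2, q3, q4, q5}.
With 7 states:
        x   y  
>* q0   q1  q1 
 * q1   q2  q2 
 * q2   q3  q3 
 * q3   q4  q4 
 * q4   q5  q5 
 * q5   q6  q6 
   q6   q6  q6 
(> = start, * = accepting)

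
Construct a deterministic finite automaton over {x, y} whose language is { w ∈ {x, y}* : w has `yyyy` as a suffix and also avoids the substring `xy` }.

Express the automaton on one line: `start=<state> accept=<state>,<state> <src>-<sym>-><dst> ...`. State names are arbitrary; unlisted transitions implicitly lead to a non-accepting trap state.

start=S0 accept=S9 S0-x->S1 S0-y->S2 S1-x->S1 S1-y->S3 S2-x->S1 S2-y->S4 S3-x->S5 S3-y->S6 S4-x->S1 S4-y->S7 S5-x->S5 S5-y->S3 S6-x->S5 S6-y->S8 S7-x->S1 S7-y->S9 S8-x->S5 S8-y->S10 S9-x->S1 S9-y->S9 S10-x->S5 S10-y->S10

Run two small machines in parallel and take their product. One (5 states) tracks how much of the suffix `yyyy` has currently been matched; the other (3 states) tracks partial matches of the forbidden pattern `xy`. Each combined state is a pair, one component from each; accept when both components accept.
With 11 states:
          x    y  
>  S0     S1   S2 
   S1     S1   S3 
   S2     S1   S4 
   S3     S5   S6 
   S4     S1   S7 
   S5     S5   S3 
   S6     S5   S8 
   S7     S1   S9 
   S8     S5  S10 
 * S9     S1   S9 
   S10    S5  S10 
(> = start, * = accepting)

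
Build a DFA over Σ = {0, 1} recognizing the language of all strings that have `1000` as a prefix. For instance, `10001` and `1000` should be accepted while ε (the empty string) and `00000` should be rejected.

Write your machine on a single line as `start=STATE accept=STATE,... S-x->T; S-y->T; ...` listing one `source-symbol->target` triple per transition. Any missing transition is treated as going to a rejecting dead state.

Walk along `1000` while the input agrees: from q0 take `1` to q1, and so on. Any deviation drops to the rejecting sink q5. Once q4 is reached the prefix is confirmed and every continuation is accepted.
With 6 states:
        0   1  
>  q0   q5  q1 
   q1   q2  q5 
   q2   q3  q5 
   q3   q4  q5 
 * q4   q4  q4 
   q5   q5  q5 
(> = start, * = accepting)

start=q0; accept=q4; q0-0->q5; q0-1->q1; q1-0->q2; q1-1->q5; q2-0->q3; q2-1->q5; q3-0->q4; q3-1->q5; q4-0->q4; q4-1->q4; q5-0->q5; q5-1->q5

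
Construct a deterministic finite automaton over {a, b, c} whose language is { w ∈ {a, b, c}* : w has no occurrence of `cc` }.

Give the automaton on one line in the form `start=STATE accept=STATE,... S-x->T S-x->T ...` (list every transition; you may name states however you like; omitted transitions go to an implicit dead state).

This is the complement of 'contains `cc`'. Use the same substring-matching states — s0 through s2 holding how much of `cc` has just been matched — but flip the accepting set: everything except the trap s2 accepts.
        a   b   c  
>* s0   s0  s0  s1 
 * s1   s0  s0  s2 
   s2   s2  s2  s2 
(> = start, * = accepting)

start=s0 accept=s0,s1 s0-a->s0 s0-b->s0 s0-c->s1 s1-a->s0 s1-b->s0 s1-c->s2 s2-a->s2 s2-b->s2 s2-c->s2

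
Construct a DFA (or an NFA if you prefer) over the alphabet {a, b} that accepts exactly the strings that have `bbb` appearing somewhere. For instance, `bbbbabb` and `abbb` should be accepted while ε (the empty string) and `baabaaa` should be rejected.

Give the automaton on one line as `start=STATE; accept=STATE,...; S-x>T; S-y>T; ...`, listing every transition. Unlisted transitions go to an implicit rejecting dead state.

start=q0; accept=q3; q0-a>q0; q0-b>q1; q1-a>q0; q1-b>q2; q2-a>q0; q2-b>q3; q3-a>q3; q3-b>q3

Track how much of `bbb` has been matched so far: state q0 is no progress, q3 is the absorbing accept state reached once `bbb` has occurred. Intermediate states record partial matches; on a mismatch, fall back to the longest reusable overlap.
4 states suffice.
        a   b  
>  q0   q0  q1 
   q1   q0  q2 
   q2   q0  q3 
 * q3   q3  q3 
(> = start, * = accepting)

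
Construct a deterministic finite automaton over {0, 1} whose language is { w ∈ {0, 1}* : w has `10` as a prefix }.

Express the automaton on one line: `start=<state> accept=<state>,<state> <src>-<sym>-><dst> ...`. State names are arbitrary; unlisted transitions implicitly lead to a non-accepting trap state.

start=s0 accept=s2 s0-0->s3 s0-1->s1 s1-0->s2 s1-1->s3 s2-0->s2 s2-1->s2 s3-0->s3 s3-1->s3

Check the first 2 symbols one by one: s0 through s1 record how many have matched `10` so far; any wrong symbol goes to the dead state s3. After all 2 match we enter the accepting sink s2.
A 4-state machine:
        0   1  
>  s0   s3  s1 
   s1   s2  s3 
 * s2   s2  s2 
   s3   s3  s3 
(> = start, * = accepting)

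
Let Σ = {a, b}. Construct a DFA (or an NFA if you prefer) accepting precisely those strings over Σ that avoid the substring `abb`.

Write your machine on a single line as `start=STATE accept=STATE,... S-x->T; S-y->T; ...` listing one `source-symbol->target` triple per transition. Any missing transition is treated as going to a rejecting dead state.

Track partial matches of the forbidden pattern `abb`. State q3 is a dead state reached once `abb` has occurred; every other state accepts. q0 means no part of `abb` is currently matched.
A 4-state machine:
        a   b  
>* q0   q1  q0 
 * q1   q1  q2 
 * q2   q1  q3 
   q3   q3  q3 
(> = start, * = accepting)

start=q0; accept=q0,q1,q2; q0-a->q1; q0-b->q0; q1-a->q1; q1-b->q2; q2-a->q1; q2-b->q3; q3-a->q3; q3-b->q3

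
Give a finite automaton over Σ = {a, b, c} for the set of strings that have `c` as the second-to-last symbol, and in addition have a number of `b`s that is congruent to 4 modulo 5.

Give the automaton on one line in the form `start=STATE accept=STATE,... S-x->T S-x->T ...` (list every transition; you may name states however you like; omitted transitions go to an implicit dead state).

Build one automaton per condition and run them in lockstep. One (13 states) tracks the last 2 symbols read; the other (5 states) tracks the count of `b`s modulo 5. Each combined state is a pair, one component from each; accept when both components accept. Minimizing collapses redundant product states.
A 9-state machine:
        a   b   c  
>  q0   q0  q1  q0 
   q1   q1  q2  q1 
   q2   q2  q3  q2 
   q3   q3  q4  q5 
   q4   q4  q0  q6 
   q5   q3  q7  q5 
   q6   q7  q0  q8 
 * q7   q4  q0  q6 
 * q8   q7  q0  q8 
(> = start, * = accepting)

start=q0 accept=q7,q8 q0-a->q0 q0-b->q1 q0-c->q0 q1-a->q1 q1-b->q2 q1-c->q1 q2-a->q2 q2-b->q3 q2-c->q2 q3-a->q3 q3-b->q4 q3-c->q5 q4-a->q4 q4-b->q0 q4-c->q6 q5-a->q3 q5-b->q7 q5-c->q5 q6-a->q7 q6-b->q0 q6-c->q8 q7-a->q4 q7-b->q0 q7-c->q6 q8-a->q7 q8-b->q0 q8-c->q8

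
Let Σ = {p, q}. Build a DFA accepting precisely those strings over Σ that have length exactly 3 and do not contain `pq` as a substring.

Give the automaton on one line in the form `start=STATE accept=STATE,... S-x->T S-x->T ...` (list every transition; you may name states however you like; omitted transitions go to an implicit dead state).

Build one automaton per condition and run them in lockstep. The first has 5 states tracking the input length, saturating at 4; the second has 3 states tracking partial matches of the forbidden pattern `pq`. A product state is a pair (one from each), accepting exactly when both do. Minimizing collapses redundant product states.
        p   q  
>  S0   S1  S2 
   S1   S3  S4 
   S2   S3  S5 
   S3   S6  S4 
   S4   S4  S4 
   S5   S6  S6 
 * S6   S4  S4 
(> = start, * = accepting)

start=S0 accept=S6 S0-p->S1 S0-q->S2 S1-p->S3 S1-q->S4 S2-p->S3 S2-q->S5 S3-p->S6 S3-q->S4 S4-p->S4 S4-q->S4 S5-p->S6 S5-q->S6 S6-p->S4 S6-q->S4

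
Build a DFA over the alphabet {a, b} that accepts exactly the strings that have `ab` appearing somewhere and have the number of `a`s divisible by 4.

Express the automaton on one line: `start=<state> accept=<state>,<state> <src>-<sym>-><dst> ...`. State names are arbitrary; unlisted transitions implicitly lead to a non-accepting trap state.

start=q0 accept=q8 q0-a->q1 q0-b->q0 q1-a->q2 q1-b->q3 q2-a->q4 q2-b->q5 q3-a->q5 q3-b->q3 q4-a->q6 q4-b->q7 q5-a->q7 q5-b->q5 q6-a->q1 q6-b->q8 q7-a->q8 q7-b->q7 q8-a->q3 q8-b->q8

Build one automaton per condition and run them in lockstep. One (3 states) tracks whether and how much of `ab` has been seen; the other (4 states) tracks the count of `a`s modulo 4. Each combined state is a pair, one component from each; accept when both components accept.
        a   b  
>  q0   q1  q0 
   q1   q2  q3 
   q2   q4  q5 
   q3   q5  q3 
   q4   q6  q7 
   q5   q7  q5 
   q6   q1  q8 
   q7   q8  q7 
 * q8   q3  q8 
(> = start, * = accepting)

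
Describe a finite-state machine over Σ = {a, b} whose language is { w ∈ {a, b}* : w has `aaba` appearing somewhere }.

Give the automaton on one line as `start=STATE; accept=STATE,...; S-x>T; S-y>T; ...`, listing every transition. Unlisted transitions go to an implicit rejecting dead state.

Track how much of `aaba` has been matched so far: state q0 is no progress, q4 is the absorbing accept state reached once `aaba` has occurred. Intermediate states record partial matches; on a mismatch, fall back to the longest reusable overlap.
With 5 states:
        a   b  
>  q0   q1  q0 
   q1   q2  q0 
   q2   q2  q3 
   q3   q4  q0 
 * q4   q4  q4 
(> = start, * = accepting)

start=q0; accept=q4; q0-a>q1; q0-b>q0; q1-a>q2; q1-b>q0; q2-a>q2; q2-b>q3; q3-a>q4; q3-b>q0; q4-a>q4; q4-b>q4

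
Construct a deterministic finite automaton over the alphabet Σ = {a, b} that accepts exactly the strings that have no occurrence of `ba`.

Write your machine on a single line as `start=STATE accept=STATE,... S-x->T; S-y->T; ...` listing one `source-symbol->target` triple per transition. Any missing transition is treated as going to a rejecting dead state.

Track partial matches of the forbidden pattern `ba`. State s2 is a dead state reached once `ba` has occurred; every other state accepts. s0 means no part of `ba` is currently matched.
A 3-state machine:
        a   b  
>* s0   s0  s1 
 * s1   s2  s1 
   s2   s2  s2 
(> = start, * = accepting)

start=s0; accept=s0,s1; s0-a->s0; s0-b->s1; s1-a->s2; s1-b->s1; s2-a->s2; s2-b->s2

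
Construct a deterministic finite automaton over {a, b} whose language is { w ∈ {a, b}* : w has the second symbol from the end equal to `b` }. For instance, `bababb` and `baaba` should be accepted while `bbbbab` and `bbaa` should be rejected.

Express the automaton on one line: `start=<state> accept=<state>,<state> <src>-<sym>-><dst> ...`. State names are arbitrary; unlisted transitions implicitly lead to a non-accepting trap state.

A DFA must remember the last 2 symbols (since which symbol is second-to-last isn't known until the input ends). Use one state per possible window of the last ≤2 symbols; accept from those whose window starts with `b`.
        a   b  
>  s0   s1  s2 
   s1   s3  s4 
   s2   s5  s6 
   s3   s3  s4 
   s4   s5  s6 
 * s5   s3  s4 
 * s6   s5  s6 
(> = start, * = accepting)

start=s0 accept=s5,s6 s0-a->s1 s0-b->s2 s1-a->s3 s1-b->s4 s2-a->s5 s2-b->s6 s3-a->s3 s3-b->s4 s4-a->s5 s4-b->s6 s5-a->s3 s5-b->s4 s6-a->s5 s6-b->s6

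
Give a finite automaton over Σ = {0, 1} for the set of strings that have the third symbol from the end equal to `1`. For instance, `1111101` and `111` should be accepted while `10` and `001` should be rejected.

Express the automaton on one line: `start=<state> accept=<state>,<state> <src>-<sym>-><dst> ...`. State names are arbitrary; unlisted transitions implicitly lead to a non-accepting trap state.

start=S0 accept=S11,S12,S13,S14 S0-0->S1 S0-1->S2 S1-0->S3 S1-1->S4 S2-0->S5 S2-1->S6 S3-0->S7 S3-1->S8 S4-0->S9 S4-1->S10 S5-0->S11 S5-1->S12 S6-0->S13 S6-1->S14 S7-0->S7 S7-1->S8 S8-0->S9 S8-1->S10 S9-0->S11 S9-1->S12 S10-0->S13 S10-1->S14 S11-0->S7 S11-1->S8 S12-0->S9 S12-1->S10 S13-0->S11 S13-1->S12 S14-0->S13 S14-1->S14

A DFA must remember the last 3 symbols (since which symbol is third-to-last isn't known until the input ends). Use one state per possible window of the last ≤3 symbols; accept from those whose window starts with `1`.
15 states suffice.
          0    1  
>  S0     S1   S2 
   S1     S3   S4 
   S2     S5   S6 
   S3     S7   S8 
   S4     S9  S10 
   S5    S11  S12 
   S6    S13  S14 
   S7     S7   S8 
   S8     S9  S10 
   S9    S11  S12 
   S10   S13  S14 
 * S11    S7   S8 
 * S12    S9  S10 
 * S13   S11  S12 
 * S14   S13  S14 
(> = start, * = accepting)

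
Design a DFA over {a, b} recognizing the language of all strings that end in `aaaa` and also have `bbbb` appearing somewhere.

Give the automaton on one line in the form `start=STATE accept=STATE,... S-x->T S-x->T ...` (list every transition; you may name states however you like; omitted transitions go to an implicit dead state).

Run two small machines in parallel and take their product. The first has 5 states tracking how much of the suffix `aaaa` has currently been matched; the second has 5 states tracking whether and how much of `bbbb` has been seen. A product state is a pair (one from each), accepting exactly when both do. Equivalent product states are then merged.
With 9 states:
        a   b  
>  S0   S0  S1 
   S1   S0  S2 
   S2   S0  S3 
   S3   S0  S4 
   S4   S5  S4 
   S5   S6  S4 
   S6   S7  S4 
   S7   S8  S4 
 * S8   S8  S4 
(> = start, * = accepting)

start=S0 accept=S8 S0-a->S0 S0-b->S1 S1-a->S0 S1-b->S2 S2-a->S0 S2-b->S3 S3-a->S0 S3-b->S4 S4-a->S5 S4-b->S4 S5-a->S6 S5-b->S4 S6-a->S7 S6-b->S4 S7-a->S8 S7-b->S4 S8-a->S8 S8-b->S4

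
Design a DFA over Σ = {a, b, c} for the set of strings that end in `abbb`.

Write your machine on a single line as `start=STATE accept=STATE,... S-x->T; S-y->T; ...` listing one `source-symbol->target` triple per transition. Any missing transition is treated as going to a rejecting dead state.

Let each state record the length of the longest suffix of the input read so far that is also a prefix of `abbb`. S1 means the last symbol is `a`; S2 means the last 2 symbols are `ab`; S3 means the last 3 symbols are `abb`; S4 means the last 4 symbols are `abbb`. Accept only at S4, where the string currently ends in `abbb`.
        a   b   c  
>  S0   S1  S0  S0 
   S1   S1  S2  S0 
   S2   S1  S3  S0 
   S3   S1  S4  S0 
 * S4   S1  S0  S0 
(> = start, * = accepting)

start=S0; accept=S4; S0-a->S1; S0-b->S0; S0-c->S0; S1-a->S1; S1-b->S2; S1-c->S0; S2-a->S1; S2-b->S3; S2-c->S0; S3-a->S1; S3-b->S4; S3-c->S0; S4-a->S1; S4-b->S0; S4-c->S0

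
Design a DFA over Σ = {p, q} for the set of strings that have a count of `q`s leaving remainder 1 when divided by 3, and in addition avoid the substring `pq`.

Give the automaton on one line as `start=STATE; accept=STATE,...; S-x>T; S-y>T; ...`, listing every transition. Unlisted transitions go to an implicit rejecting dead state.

start=s0; accept=s2,s4; s0-p>s1; s0-q>s2; s1-p>s1; s1-q>s3; s2-p>s4; s2-q>s5; s3-p>s3; s3-q>s6; s4-p>s4; s4-q>s6; s5-p>s7; s5-q>s0; s6-p>s6; s6-q>s8; s7-p>s7; s7-q>s8; s8-p>s8; s8-q>s3

Build one automaton per condition and run them in lockstep. The first has 3 states tracking the count of `q`s modulo 3; the second has 3 states tracking partial matches of the forbidden pattern `pq`. A product state is a pair (one from each), accepting exactly when both do.
With 9 states:
        p   q  
>  s0   s1  s2 
   s1   s1  s3 
 * s2   s4  s5 
   s3   s3  s6 
 * s4   s4  s6 
   s5   s7  s0 
   s6   s6  s8 
   s7   s7  s8 
   s8   s8  s3 
(> = start, * = accepting)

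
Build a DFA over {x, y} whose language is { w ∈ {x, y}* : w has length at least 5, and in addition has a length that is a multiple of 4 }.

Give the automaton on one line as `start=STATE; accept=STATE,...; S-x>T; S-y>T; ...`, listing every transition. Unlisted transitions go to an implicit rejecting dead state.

start=S0; accept=S8; S0-x>S1; S0-y>S1; S1-x>S2; S1-y>S2; S2-x>S3; S2-y>S3; S3-x>S4; S3-y>S4; S4-x>S5; S4-y>S5; S5-x>S6; S5-y>S6; S6-x>S7; S6-y>S7; S7-x>S8; S7-y>S8; S8-x>S5; S8-y>S5

Run two small machines in parallel and take their product. The first has 7 states tracking the input length, saturating at 6; the second has 4 states tracking the input length modulo 4. A product state is a pair (one from each), accepting exactly when both do. After merging equivalent states the machine shrinks.
        x   y  
>  S0   S1  S1 
   S1   S2  S2 
   S2   S3  S3 
   S3   S4  S4 
   S4   S5  S5 
   S5   S6  S6 
   S6   S7  S7 
   S7   S8  S8 
 * S8   S5  S5 
(> = start, * = accepting)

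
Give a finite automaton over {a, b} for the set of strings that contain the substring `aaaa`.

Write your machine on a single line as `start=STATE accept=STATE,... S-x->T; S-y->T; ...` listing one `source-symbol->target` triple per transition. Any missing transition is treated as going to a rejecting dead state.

start=S0; accept=S4; S0-a->S1; S0-b->S0; S1-a->S2; S1-b->S0; S2-a->S3; S2-b->S0; S3-a->S4; S3-b->S0; S4-a->S4; S4-b->S4

Track how much of `aaaa` has been matched so far: state S0 is no progress, S4 is the absorbing accept state reached once `aaaa` has occurred. Intermediate states record partial matches; on a mismatch, fall back to the longest reusable overlap.
A 5-state machine:
        a   b  
>  S0   S1  S0 
   S1   S2  S0 
   S2   S3  S0 
   S3   S4  S0 
 * S4   S4  S4 
(> = start, * = accepting)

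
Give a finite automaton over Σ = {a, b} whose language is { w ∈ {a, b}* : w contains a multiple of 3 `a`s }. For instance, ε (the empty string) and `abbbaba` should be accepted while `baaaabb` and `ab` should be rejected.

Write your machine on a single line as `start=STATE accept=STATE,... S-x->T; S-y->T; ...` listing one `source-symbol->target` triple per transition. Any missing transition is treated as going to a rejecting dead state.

start=q0; accept=q0; q0-a->q1; q0-b->q0; q1-a->q2; q1-b->q1; q2-a->q0; q2-b->q2

Keep the running count of `a`s modulo 3: each `a` advances along the cycle q0 → q1 → q2 → q0 while other symbols loop. Accept at q0.
3 states suffice.
        a   b  
>* q0   q1  q0 
   q1   q2  q1 
   q2   q0  q2 
(> = start, * = accepting)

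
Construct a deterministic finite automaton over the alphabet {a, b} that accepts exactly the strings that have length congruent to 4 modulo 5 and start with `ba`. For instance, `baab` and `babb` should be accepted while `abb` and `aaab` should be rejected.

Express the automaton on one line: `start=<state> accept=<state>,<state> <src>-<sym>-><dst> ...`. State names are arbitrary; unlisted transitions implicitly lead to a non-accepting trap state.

start=q0 accept=q5 q0-a->q1 q0-b->q2 q1-a->q1 q1-b->q1 q2-a->q3 q2-b->q1 q3-a->q4 q3-b->q4 q4-a->q5 q4-b->q5 q5-a->q6 q5-b->q6 q6-a->q7 q6-b->q7 q7-a->q3 q7-b->q3

Handle the two conditions separately and then intersect. One (5 states) tracks the input length modulo 5; the other (4 states) tracks whether the input so far still matches the prefix `ba`. Each combined state is a pair, one component from each; accept when both components accept. Equivalent product states are then merged.
With 8 states:
        a   b  
>  q0   q1  q2 
   q1   q1  q1 
   q2   q3  q1 
   q3   q4  q4 
   q4   q5  q5 
 * q5   q6  q6 
   q6   q7  q7 
   q7   q3  q3 
(> = start, * = accepting)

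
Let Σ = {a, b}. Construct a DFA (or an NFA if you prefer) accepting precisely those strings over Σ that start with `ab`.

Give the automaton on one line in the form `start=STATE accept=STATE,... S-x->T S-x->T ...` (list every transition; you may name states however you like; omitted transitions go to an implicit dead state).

Check the first 2 symbols one by one: S0 through S1 record how many have matched `ab` so far; any wrong symbol goes to the dead state S3. After all 2 match we enter the accepting sink S2.
With 4 states:
        a   b  
>  S0   S1  S3 
   S1   S3  S2 
 * S2   S2  S2 
   S3   S3  S3 
(> = start, * = accepting)

start=S0 accept=S2 S0-a->S1 S0-b->S3 S1-a->S3 S1-b->S2 S2-a->S2 S2-b->S2 S3-a->S3 S3-b->S3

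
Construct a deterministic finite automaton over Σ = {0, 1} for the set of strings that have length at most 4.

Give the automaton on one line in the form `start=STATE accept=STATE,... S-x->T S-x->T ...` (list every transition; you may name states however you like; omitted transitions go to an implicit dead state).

start=s0 accept=s0,s1,s2,s3,s4 s0-0->s1 s0-1->s1 s1-0->s2 s1-1->s2 s2-0->s3 s2-1->s3 s3-0->s4 s3-1->s4 s4-0->s5 s4-1->s5 s5-0->s5 s5-1->s5

We only need to distinguish lengths 0, 1, …, 4, and '>4'. Chain s0 → s1 → s2 → s3 → s4 → s5 on every symbol, with s5 looping. Accepting states: {s0, s1, s2, s3, s4}.
A 6-state machine:
        0   1  
>* s0   s1  s1 
 * s1   s2  s2 
 * s2   s3  s3 
 * s3   s4  s4 
 * s4   s5  s5 
   s5   s5  s5 
(> = start, * = accepting)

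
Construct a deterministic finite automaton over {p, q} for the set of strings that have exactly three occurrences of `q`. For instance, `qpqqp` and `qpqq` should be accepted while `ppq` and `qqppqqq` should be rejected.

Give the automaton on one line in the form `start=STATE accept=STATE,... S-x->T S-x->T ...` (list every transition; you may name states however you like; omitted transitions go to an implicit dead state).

start=A accept=D A-p->A A-q->B B-p->B B-q->C C-p->C C-q->D D-p->D D-q->E E-p->E E-q->E

Only the number of `q`s matters, and only up to 4. Make a chain A → B → C → D → E advanced by each `q` (with E absorbing); every other symbol self-loops. The accepting set is {D}.
5 states suffice.
       p  q 
>  A   A  B 
   B   B  C 
   C   C  D 
 * D   D  E 
   E   E  E 
(> = start, * = accepting)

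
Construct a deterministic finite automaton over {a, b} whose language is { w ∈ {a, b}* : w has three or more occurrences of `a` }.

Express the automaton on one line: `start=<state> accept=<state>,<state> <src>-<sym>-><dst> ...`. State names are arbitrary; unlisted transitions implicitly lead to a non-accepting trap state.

Count `a`s, saturating at 4: states s0 through s3 mean 0 through 3 `a`s seen; s4 means more than 3. Each `a` increments (capped at s4); other symbols loop. Accept from {s3, s4}.
5 states suffice.
        a   b  
>  s0   s1  s0 
   s1   s2  s1 
   s2   s3  s2 
 * s3   s4  s3 
 * s4   s4  s4 
(> = start, * = accepting)

start=s0 accept=s3,s4 s0-a->s1 s0-b->s0 s1-a->s2 s1-b->s1 s2-a->s3 s2-b->s2 s3-a->s4 s3-b->s3 s4-a->s4 s4-b->s4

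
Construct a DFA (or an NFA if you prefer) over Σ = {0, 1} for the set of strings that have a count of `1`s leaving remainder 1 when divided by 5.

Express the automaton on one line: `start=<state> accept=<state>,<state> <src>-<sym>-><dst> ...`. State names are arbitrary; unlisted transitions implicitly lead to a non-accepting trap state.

start=A accept=B A-0->A A-1->B B-0->B B-1->C C-0->C C-1->D D-0->D D-1->E E-0->E E-1->A

The only thing that matters is how many `1`s have appeared, reduced mod 5. Use one state per residue: A for 0, …, E for 4. Reading `1` moves to the next residue; anything else stays put. B is accepting.
With 5 states:
       0  1 
>  A   A  B 
 * B   B  C 
   C   C  D 
   D   D  E 
   E   E  A 
(> = start, * = accepting)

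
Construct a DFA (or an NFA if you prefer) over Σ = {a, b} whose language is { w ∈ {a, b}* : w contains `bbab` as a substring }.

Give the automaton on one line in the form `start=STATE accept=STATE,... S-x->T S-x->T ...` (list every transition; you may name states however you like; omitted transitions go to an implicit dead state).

Track how much of `bbab` has been matched so far: state s0 is no progress, s4 is the absorbing accept state reached once `bbab` has occurred. Intermediate states record partial matches; on a mismatch, fall back to the longest reusable overlap.
        a   b  
>  s0   s0  s1 
   s1   s0  s2 
   s2   s3  s2 
   s3   s0  s4 
 * s4   s4  s4 
(> = start, * = accepting)

start=s0 accept=s4 s0-a->s0 s0-b->s1 s1-a->s0 s1-b->s2 s2-a->s3 s2-b->s2 s3-a->s0 s3-b->s4 s4-a->s4 s4-b->s4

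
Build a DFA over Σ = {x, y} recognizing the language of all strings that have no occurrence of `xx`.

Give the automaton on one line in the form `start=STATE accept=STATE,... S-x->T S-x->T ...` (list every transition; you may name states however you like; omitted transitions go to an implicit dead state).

start=A accept=A,B A-x->B A-y->A B-x->C B-y->A C-x->C C-y->C

This is the complement of 'contains `xx`'. Use the same substring-matching states — A through C holding how much of `xx` has just been matched — but flip the accepting set: everything except the trap C accepts.
       x  y 
>* A   B  A 
 * B   C  A 
   C   C  C 
(> = start, * = accepting)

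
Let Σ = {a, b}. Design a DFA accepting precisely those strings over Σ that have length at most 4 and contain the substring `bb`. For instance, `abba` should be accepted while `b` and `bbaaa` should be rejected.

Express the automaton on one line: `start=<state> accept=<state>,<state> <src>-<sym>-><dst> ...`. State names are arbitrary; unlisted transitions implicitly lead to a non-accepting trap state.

start=S0 accept=S5,S8,S9 S0-a->S1 S0-b->S2 S1-a->S3 S1-b->S4 S2-a->S3 S2-b->S5 S3-a->S6 S3-b->S7 S4-a->S6 S4-b->S8 S5-a->S8 S5-b->S8 S6-a->S6 S6-b->S6 S7-a->S6 S7-b->S9 S8-a->S9 S8-b->S9 S9-a->S6 S9-b->S6

Build one automaton per condition and run them in lockstep. One (6 states) tracks the input length, saturating at 5; the other (3 states) tracks whether and how much of `bb` has been seen. Each combined state is a pair, one component from each; accept when both components accept. Equivalent product states are then merged.
10 states suffice.
        a   b  
>  S0   S1  S2 
   S1   S3  S4 
   S2   S3  S5 
   S3   S6  S7 
   S4   S6  S8 
 * S5   S8  S8 
   S6   S6  S6 
   S7   S6  S9 
 * S8   S9  S9 
 * S9   S6  S6 
(> = start, * = accepting)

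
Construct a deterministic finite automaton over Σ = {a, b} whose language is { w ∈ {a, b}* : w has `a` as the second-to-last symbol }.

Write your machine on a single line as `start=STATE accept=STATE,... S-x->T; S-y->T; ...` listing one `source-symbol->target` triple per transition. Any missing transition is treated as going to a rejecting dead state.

start=q0; accept=q3,q4; q0-a->q1; q0-b->q2; q1-a->q3; q1-b->q4; q2-a->q5; q2-b->q6; q3-a->q3; q3-b->q4; q4-a->q5; q4-b->q6; q5-a->q3; q5-b->q4; q6-a->q5; q6-b->q6

Because acceptance depends on a position counted from the end, the machine has to buffer the most recent 2 symbols. Make each state the string of the last up-to-2 symbols read; on input `x` shift the window left and append `x`. Accept when the buffered window has length 2 and begins with `a`.
A 7-state machine:
        a   b  
>  q0   q1  q2 
   q1   q3  q4 
   q2   q5  q6 
 * q3   q3  q4 
 * q4   q5  q6 
   q5   q3  q4 
   q6   q5  q6 
(> = start, * = accepting)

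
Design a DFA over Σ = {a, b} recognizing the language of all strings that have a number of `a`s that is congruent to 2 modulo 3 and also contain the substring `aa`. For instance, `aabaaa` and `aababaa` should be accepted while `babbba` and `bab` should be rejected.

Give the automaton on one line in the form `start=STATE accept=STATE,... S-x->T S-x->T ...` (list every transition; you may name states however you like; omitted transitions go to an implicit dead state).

start=s0 accept=s2 s0-a->s1 s0-b->s0 s1-a->s2 s1-b->s3 s2-a->s4 s2-b->s2 s3-a->s5 s3-b->s3 s4-a->s6 s4-b->s4 s5-a->s4 s5-b->s7 s6-a->s2 s6-b->s6 s7-a->s8 s7-b->s7 s8-a->s6 s8-b->s0

Build one automaton per condition and run them in lockstep. One (3 states) tracks the count of `a`s modulo 3; the other (3 states) tracks whether and how much of `aa` has been seen. Each combined state is a pair, one component from each; accept when both components accept.
        a   b  
>  s0   s1  s0 
   s1   s2  s3 
 * s2   s4  s2 
   s3   s5  s3 
   s4   s6  s4 
   s5   s4  s7 
   s6   s2  s6 
   s7   s8  s7 
   s8   s6  s0 
(> = start, * = accepting)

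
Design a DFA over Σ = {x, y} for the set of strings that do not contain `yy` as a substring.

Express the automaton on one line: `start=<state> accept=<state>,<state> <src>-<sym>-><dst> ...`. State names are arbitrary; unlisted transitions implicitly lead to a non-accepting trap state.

start=A accept=A,B A-x->A A-y->B B-x->A B-y->C C-x->C C-y->C

This is the complement of 'contains `yy`'. Use the same substring-matching states — A through C holding how much of `yy` has just been matched — but flip the accepting set: everything except the trap C accepts.
A 3-state machine:
       x  y 
>* A   A  B 
 * B   A  C 
   C   C  C 
(> = start, * = accepting)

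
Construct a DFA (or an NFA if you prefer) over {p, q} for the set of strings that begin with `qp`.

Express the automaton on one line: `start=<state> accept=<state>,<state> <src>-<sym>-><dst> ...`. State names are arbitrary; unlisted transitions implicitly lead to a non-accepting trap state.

Walk along `qp` while the input agrees: from A take `q` to B, and so on. Any deviation drops to the rejecting sink D. Once C is reached the prefix is confirmed and every continuation is accepted.
A 4-state machine:
       p  q 
>  A   D  B 
   B   C  D 
 * C   C  C 
   D   D  D 
(> = start, * = accepting)

start=A accept=C A-p->D A-q->B B-p->C B-q->D C-p->C C-q->C D-p->D D-q->D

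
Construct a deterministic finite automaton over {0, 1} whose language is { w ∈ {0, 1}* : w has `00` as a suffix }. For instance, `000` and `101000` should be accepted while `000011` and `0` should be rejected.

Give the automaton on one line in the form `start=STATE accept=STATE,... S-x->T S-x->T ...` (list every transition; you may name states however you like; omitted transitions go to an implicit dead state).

Let each state record the length of the longest suffix of the input read so far that is also a prefix of `00`. B means the last symbol is `0`; C means the last 2 symbols are `00`. Accept only at C, where the string currently ends in `00`.
       0  1 
>  A   B  A 
   B   C  A 
 * C   C  A 
(> = start, * = accepting)

start=A accept=C A-0->B A-1->A B-0->C B-1->A C-0->C C-1->A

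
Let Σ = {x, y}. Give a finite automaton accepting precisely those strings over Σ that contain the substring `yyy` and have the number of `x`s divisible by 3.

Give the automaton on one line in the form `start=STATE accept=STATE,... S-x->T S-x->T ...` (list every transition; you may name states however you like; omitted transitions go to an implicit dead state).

Build one automaton per condition and run them in lockstep. The first has 4 states tracking whether and how much of `yyy` has been seen; the second has 3 states tracking the count of `x`s modulo 3. A product state is a pair (one from each), accepting exactly when both do.
A 12-state machine:
          x    y  
>  q0     q1   q2 
   q1     q3   q4 
   q2     q1   q5 
   q3     q0   q6 
   q4     q3   q7 
   q5     q1   q8 
   q6     q0   q9 
   q7     q3  q10 
 * q8    q10   q8 
   q9     q0  q11 
   q10   q11  q10 
   q11    q8  q11 
(> = start, * = accepting)

start=q0 accept=q8 q0-x->q1 q0-y->q2 q1-x->q3 q1-y->q4 q2-x->q1 q2-y->q5 q3-x->q0 q3-y->q6 q4-x->q3 q4-y->q7 q5-x->q1 q5-y->q8 q6-x->q0 q6-y->q9 q7-x->q3 q7-y->q10 q8-x->q10 q8-y->q8 q9-x->q0 q9-y->q11 q10-x->q11 q10-y->q10 q11-x->q8 q11-y->q11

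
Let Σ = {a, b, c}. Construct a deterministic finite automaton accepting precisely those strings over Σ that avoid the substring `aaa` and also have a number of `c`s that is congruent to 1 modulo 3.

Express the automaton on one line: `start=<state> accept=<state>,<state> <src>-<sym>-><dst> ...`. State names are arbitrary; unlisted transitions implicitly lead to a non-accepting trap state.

Run two small machines in parallel and take their product. The first has 4 states tracking partial matches of the forbidden pattern `aaa`; the second has 3 states tracking the count of `c`s modulo 3. A product state is a pair (one from each), accepting exactly when both do. Equivalent product states are then merged.
        a   b   c  
>  q0   q1  q0  q2 
   q1   q3  q0  q2 
 * q2   q4  q2  q5 
   q3   q6  q0  q2 
 * q4   q7  q2  q5 
   q5   q8  q5  q0 
   q6   q6  q6  q6 
 * q7   q6  q2  q5 
   q8   q9  q5  q0 
   q9   q6  q5  q0 
(> = start, * = accepting)

start=q0 accept=q2,q4,q7 q0-a->q1 q0-b->q0 q0-c->q2 q1-a->q3 q1-b->q0 q1-c->q2 q2-a->q4 q2-b->q2 q2-c->q5 q3-a->q6 q3-b->q0 q3-c->q2 q4-a->q7 q4-b->q2 q4-c->q5 q5-a->q8 q5-b->q5 q5-c->q0 q6-a->q6 q6-b->q6 q6-c->q6 q7-a->q6 q7-b->q2 q7-c->q5 q8-a->q9 q8-b->q5 q8-c->q0 q9-a->q6 q9-b->q5 q9-c->q0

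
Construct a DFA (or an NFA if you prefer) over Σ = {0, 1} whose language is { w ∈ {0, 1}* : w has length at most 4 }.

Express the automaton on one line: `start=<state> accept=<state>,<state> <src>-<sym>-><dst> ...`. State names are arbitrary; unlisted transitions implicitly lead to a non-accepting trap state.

Count input length up to 5: every symbol moves from s0 toward s5, which means 'more than 4' and absorbs. Accept from {s0, s1, s2, s3, s4}.
6 states suffice.
        0   1  
>* s0   s1  s1 
 * s1   s2  s2 
 * s2   s3  s3 
 * s3   s4  s4 
 * s4   s5  s5 
   s5   s5  s5 
(> = start, * = accepting)

start=s0 accept=s0,s1,s2,s3,s4 s0-0->s1 s0-1->s1 s1-0->s2 s1-1->s2 s2-0->s3 s2-1->s3 s3-0->s4 s3-1->s4 s4-0->s5 s4-1->s5 s5-0->s5 s5-1->s5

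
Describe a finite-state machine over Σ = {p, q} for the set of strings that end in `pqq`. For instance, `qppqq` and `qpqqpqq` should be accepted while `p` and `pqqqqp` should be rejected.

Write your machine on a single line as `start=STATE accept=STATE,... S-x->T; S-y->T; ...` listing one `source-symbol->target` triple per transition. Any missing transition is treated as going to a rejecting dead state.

start=s0; accept=s3; s0-p->s1; s0-q->s0; s1-p->s1; s1-q->s2; s2-p->s1; s2-q->s3; s3-p->s1; s3-q->s0

Remember how much of `pqq` the current input suffix matches. State s0 means no match yet; s1 means the last symbol is `p`; s2 means the last 2 symbols are `pq`; s3 means the last 3 symbols are `pqq`. Only s3 accepts. On a mismatch, fall back to the longest proper suffix that is still a prefix of `pqq`.
A 4-state machine:
        p   q  
>  s0   s1  s0 
   s1   s1  s2 
   s2   s1  s3 
 * s3   s1  s0 
(> = start, * = accepting)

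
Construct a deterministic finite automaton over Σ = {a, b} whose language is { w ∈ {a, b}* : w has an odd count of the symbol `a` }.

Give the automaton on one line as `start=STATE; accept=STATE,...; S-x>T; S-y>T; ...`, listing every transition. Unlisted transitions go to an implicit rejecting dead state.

start=q0; accept=q1; q0-a>q1; q0-b>q0; q1-a>q0; q1-b>q1

Keep the running count of `a`s modulo 2: each `a` advances along the cycle q0 → q1 → q0 while other symbols loop. Accept at q1.
A 2-state machine:
        a   b  
>  q0   q1  q0 
 * q1   q0  q1 
(> = start, * = accepting)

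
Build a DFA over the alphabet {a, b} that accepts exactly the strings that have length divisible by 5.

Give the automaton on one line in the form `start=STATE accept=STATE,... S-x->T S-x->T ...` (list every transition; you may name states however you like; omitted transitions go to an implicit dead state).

start=S0 accept=S0 S0-a->S1 S0-b->S1 S1-a->S2 S1-b->S2 S2-a->S3 S2-b->S3 S3-a->S4 S3-b->S4 S4-a->S0 S4-b->S0

Only the length mod 5 matters, so use a 5-cycle: from any state, every input symbol moves to the next state, wrapping S4 back to S0. Mark S0 accepting.
With 5 states:
        a   b  
>* S0   S1  S1 
   S1   S2  S2 
   S2   S3  S3 
   S3   S4  S4 
   S4   S0  S0 
(> = start, * = accepting)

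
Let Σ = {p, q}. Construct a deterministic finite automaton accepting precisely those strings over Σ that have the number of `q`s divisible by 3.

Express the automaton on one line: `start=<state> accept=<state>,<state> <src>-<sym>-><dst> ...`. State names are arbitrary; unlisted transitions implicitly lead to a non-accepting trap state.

Keep the running count of `q`s modulo 3: each `q` advances along the cycle S0 → S1 → S2 → S0 while other symbols loop. Accept at S0.
3 states suffice.
        p   q  
>* S0   S0  S1 
   S1   S1  S2 
   S2   S2  S0 
(> = start, * = accepting)

start=S0 accept=S0 S0-p->S0 S0-q->S1 S1-p->S1 S1-q->S2 S2-p->S2 S2-q->S0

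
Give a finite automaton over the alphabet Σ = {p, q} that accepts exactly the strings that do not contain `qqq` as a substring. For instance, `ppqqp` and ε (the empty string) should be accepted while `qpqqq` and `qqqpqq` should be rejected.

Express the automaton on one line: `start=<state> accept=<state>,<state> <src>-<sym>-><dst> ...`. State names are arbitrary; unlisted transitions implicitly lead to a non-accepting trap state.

start=A accept=A,B,C A-p->A A-q->B B-p->A B-q->C C-p->A C-q->D D-p->D D-q->D

Track partial matches of the forbidden pattern `qqq`. State D is a dead state reached once `qqq` has occurred; every other state accepts. A means no part of `qqq` is currently matched.
4 states suffice.
       p  q 
>* A   A  B 
 * B   A  C 
 * C   A  D 
   D   D  D 
(> = start, * = accepting)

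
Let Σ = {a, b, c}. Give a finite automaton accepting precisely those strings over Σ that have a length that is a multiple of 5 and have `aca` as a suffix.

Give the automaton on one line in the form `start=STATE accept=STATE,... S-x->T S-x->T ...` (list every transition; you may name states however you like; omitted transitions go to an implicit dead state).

Handle the two conditions separately and then intersect. The first has 5 states tracking the input length modulo 5; the second has 4 states tracking how much of the suffix `aca` has currently been matched. A product state is a pair (one from each), accepting exactly when both do. Equivalent product states are then merged.
        a   b   c  
>  q0   q1  q1  q1 
   q1   q2  q2  q2 
   q2   q3  q4  q4 
   q3   q5  q5  q6 
   q4   q5  q5  q5 
   q5   q0  q0  q0 
   q6   q7  q0  q0 
 * q7   q1  q1  q1 
(> = start, * = accepting)

start=q0 accept=q7 q0-a->q1 q0-b->q1 q0-c->q1 q1-a->q2 q1-b->q2 q1-c->q2 q2-a->q3 q2-b->q4 q2-c->q4 q3-a->q5 q3-b->q5 q3-c->q6 q4-a->q5 q4-b->q5 q4-c->q5 q5-a->q0 q5-b->q0 q5-c->q0 q6-a->q7 q6-b->q0 q6-c->q0 q7-a->q1 q7-b->q1 q7-c->q1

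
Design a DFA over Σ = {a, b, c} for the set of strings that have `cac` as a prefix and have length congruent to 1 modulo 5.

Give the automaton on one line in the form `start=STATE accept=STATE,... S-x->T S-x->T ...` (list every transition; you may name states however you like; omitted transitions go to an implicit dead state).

Build one automaton per condition and run them in lockstep. One (5 states) tracks whether the input so far still matches the prefix `cac`; the other (5 states) tracks the input length modulo 5. Each combined state is a pair, one component from each; accept when both components accept.
A 13-state machine:
          a    b    c  
>  S0     S1   S1   S2 
   S1     S3   S3   S3 
   S2     S4   S3   S3 
   S3     S5   S5   S5 
   S4     S5   S5   S6 
   S5     S7   S7   S7 
   S6     S8   S8   S8 
   S7     S9   S9   S9 
   S8    S10  S10  S10 
   S9     S1   S1   S1 
   S10   S11  S11  S11 
 * S11   S12  S12  S12 
   S12    S6   S6   S6 
(> = start, * = accepting)

start=S0 accept=S11 S0-a->S1 S0-b->S1 S0-c->S2 S1-a->S3 S1-b->S3 S1-c->S3 S2-a->S4 S2-b->S3 S2-c->S3 S3-a->S5 S3-b->S5 S3-c->S5 S4-a->S5 S4-b->S5 S4-c->S6 S5-a->S7 S5-b->S7 S5-c->S7 S6-a->S8 S6-b->S8 S6-c->S8 S7-a->S9 S7-b->S9 S7-c->S9 S8-a->S10 S8-b->S10 S8-c->S10 S9-a->S1 S9-b->S1 S9-c->S1 S10-a->S11 S10-b->S11 S10-c->S11 S11-a->S12 S11-b->S12 S11-c->S12 S12-a->S6 S12-b->S6 S12-c->S6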